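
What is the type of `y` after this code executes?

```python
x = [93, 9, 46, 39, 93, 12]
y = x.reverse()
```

list.reverse() returns None

NoneType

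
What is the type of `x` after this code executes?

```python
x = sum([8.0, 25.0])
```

sum() of floats returns float

float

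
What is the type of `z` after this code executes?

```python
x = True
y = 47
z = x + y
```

bool + int = int (bool is subclass of int)

int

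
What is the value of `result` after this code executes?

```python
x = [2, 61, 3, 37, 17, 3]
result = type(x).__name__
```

x is list; result = 'list'

'list'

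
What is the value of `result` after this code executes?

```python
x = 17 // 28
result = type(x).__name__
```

x is int; result = 'int'

'int'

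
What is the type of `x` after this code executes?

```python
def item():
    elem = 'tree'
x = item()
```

Function without return returns None

NoneType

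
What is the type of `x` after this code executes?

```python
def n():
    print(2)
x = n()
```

Function without return returns None

NoneType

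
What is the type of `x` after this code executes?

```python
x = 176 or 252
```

'or' returns first truthy value (int)

int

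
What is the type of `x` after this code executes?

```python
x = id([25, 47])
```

id() returns int

int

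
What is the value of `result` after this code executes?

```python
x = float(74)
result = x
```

x = 74.0; result = 74.0

74.0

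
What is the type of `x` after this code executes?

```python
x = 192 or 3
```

'or' returns first truthy value (int)

int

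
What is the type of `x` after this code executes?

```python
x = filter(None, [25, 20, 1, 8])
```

filter() returns a filter object

filter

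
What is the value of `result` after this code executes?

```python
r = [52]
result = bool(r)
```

r = [52]; result = True

True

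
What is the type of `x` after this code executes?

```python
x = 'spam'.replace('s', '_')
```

str.replace() returns str

str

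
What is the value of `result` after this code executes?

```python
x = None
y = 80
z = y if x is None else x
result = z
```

x = None; y = 80; z = 80; result = 80

80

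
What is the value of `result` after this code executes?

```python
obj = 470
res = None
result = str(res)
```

obj = 470; res = None; result = 'None'

'None'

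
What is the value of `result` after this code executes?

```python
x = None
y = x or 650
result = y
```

x = None; y = 650; result = 650

650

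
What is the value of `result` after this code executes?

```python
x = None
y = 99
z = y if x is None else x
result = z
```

x = None; y = 99; z = 99; result = 99

99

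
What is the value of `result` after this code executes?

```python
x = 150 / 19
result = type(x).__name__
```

x is float; result = 'float'

'float'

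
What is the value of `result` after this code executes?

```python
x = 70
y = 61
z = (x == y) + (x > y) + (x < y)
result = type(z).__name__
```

x is int; y is int; z is int; result = 'int'

'int'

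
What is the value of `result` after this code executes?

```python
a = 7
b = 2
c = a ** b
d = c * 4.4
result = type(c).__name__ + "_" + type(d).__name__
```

a is int; b is int; c is int; d is float; result = 'int_float'

'int_float'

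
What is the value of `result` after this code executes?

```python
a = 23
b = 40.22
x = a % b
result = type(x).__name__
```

a is int; b is float; x is float; result = 'float'

'float'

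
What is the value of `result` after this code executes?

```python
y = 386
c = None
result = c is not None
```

y = 386; c = None; result = False

False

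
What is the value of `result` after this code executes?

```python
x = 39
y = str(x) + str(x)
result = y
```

x = 39; y = '3939'; result = '3939'

'3939'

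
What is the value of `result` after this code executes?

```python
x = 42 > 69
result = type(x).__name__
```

x is bool; result = 'bool'

'bool'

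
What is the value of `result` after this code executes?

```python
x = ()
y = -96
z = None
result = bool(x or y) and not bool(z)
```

x = (); y = -96; z = None; result = True

True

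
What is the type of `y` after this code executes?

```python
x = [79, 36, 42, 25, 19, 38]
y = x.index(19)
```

list.index() returns int

int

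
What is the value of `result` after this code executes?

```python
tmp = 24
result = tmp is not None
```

tmp = 24; result = True

True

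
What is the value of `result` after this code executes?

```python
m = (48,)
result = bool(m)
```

m = (48,); result = True

True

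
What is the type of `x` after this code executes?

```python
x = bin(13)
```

bin() returns str representation

str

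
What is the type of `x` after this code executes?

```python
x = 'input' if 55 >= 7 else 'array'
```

Both branches of conditional are str

str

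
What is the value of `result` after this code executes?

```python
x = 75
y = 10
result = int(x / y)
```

x = 75; y = 10; result = 7

7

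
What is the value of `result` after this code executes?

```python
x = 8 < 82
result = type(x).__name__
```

x is bool; result = 'bool'

'bool'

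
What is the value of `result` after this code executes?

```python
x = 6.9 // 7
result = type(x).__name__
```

x is float; result = 'float'

'float'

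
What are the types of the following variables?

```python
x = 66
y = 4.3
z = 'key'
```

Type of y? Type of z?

y is assigned a number with a decimal point, so it is a float; z is assigned a quoted string literal, so it is a str

float, str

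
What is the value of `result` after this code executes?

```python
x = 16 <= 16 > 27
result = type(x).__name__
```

x is bool; result = 'bool'

'bool'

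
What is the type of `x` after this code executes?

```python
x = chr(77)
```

chr() returns str (single char)

str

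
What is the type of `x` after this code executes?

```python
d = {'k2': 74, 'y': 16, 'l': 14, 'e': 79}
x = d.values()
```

.values() returns dict_values view

dict_values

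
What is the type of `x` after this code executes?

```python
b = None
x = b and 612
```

'and' returns first falsy value (None)

NoneType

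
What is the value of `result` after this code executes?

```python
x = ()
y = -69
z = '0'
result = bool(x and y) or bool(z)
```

x = (); y = -69; z = '0'; result = True

True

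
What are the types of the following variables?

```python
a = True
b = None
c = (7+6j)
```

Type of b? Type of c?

b is assigned None, whose type is NoneType; c is assigned (7+6j), an int plus an imaginary literal (j suffix), which evaluates to complex

NoneType, complex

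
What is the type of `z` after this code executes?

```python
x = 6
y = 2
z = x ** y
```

positive int ** positive int = int

int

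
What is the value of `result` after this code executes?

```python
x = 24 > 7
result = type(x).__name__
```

x is bool; result = 'bool'

'bool'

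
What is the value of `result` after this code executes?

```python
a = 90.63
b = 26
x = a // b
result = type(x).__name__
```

a is float; b is int; x is float; result = 'float'

'float'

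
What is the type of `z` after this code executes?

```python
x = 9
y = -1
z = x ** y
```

int ** negative = float

float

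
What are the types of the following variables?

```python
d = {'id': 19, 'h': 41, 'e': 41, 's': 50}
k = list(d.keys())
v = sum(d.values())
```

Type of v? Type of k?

sum of ints is int; list() converts to list

int, list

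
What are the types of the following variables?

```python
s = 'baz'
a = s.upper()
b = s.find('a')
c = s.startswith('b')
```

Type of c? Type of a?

startswith() returns bool; upper() returns str

bool, str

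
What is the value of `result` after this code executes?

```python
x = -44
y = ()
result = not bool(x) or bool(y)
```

x = -44; y = (); result = False

False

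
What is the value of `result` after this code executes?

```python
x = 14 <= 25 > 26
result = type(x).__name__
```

x is bool; result = 'bool'

'bool'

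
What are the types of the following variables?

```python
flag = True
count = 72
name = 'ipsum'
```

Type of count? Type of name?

count is assigned a bare integer (no decimal point), so it is an int; name is assigned a quoted string literal, so it is a str

int, str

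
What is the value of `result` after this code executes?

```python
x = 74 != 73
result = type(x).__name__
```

x is bool; result = 'bool'

'bool'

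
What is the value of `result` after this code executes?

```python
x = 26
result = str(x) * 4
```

x = 26; result = '26262626'

'26262626'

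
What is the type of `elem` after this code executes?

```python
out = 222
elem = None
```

None has type NoneType

NoneType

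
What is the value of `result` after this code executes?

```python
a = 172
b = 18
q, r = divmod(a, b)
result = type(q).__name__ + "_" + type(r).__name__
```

a is int; b is int; q is int; r is int; result = 'int_int'

'int_int'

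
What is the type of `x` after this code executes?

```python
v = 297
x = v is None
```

'is' comparison returns bool

bool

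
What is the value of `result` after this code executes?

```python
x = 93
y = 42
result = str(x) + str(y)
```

x = 93; y = 42; result = '9342'

'9342'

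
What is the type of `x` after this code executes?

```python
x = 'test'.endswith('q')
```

str.endswith() returns bool

bool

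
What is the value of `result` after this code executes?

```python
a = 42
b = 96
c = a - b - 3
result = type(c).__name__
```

a is int; b is int; c is int; result = 'int'

'int'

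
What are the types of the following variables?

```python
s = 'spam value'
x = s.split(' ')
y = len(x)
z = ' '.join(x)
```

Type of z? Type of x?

str.join() returns str; str.split() returns list

str, list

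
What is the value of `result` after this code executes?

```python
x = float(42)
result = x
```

x = 42.0; result = 42.0

42.0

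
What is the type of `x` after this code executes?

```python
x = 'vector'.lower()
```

str.lower() returns str

str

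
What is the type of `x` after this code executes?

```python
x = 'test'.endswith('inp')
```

str.endswith() returns bool

bool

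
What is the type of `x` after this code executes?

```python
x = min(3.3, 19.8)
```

min() of floats returns float

float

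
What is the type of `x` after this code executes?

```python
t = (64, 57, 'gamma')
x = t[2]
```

Index 2 of tuple is a str literal

str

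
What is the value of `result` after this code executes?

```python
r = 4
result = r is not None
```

r = 4; result = True

True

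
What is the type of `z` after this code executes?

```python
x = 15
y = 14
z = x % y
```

int % int = int

int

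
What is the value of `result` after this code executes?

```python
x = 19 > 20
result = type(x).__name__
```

x is bool; result = 'bool'

'bool'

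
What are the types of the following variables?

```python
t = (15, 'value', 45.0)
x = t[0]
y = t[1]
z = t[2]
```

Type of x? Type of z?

tuple[0] is int; tuple[2] is float

int, float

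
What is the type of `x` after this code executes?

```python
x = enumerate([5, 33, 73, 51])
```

enumerate() returns an enumerate object

enumerate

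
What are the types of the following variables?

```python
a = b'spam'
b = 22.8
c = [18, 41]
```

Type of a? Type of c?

a is assigned a bytes literal (b'...' prefix); c is assigned a list literal (square brackets)

bytes, list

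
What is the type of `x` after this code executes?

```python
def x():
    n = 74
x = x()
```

Function without return returns None

NoneType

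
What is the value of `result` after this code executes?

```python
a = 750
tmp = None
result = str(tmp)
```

a = 750; tmp = None; result = 'None'

'None'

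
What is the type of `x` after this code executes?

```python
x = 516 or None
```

'or' returns first truthy value

int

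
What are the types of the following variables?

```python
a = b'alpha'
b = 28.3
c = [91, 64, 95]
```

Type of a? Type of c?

a is assigned a bytes literal (b'...' prefix); c is assigned a list literal (square brackets)

bytes, list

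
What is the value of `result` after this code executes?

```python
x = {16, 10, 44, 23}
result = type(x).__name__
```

x is set; result = 'set'

'set'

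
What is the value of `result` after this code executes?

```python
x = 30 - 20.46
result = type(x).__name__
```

x is float; result = 'float'

'float'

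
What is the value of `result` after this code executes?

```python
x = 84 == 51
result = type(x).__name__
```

x is bool; result = 'bool'

'bool'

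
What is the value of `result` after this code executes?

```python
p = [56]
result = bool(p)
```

p = [56]; result = True

True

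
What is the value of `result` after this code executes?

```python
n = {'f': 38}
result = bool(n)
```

n = {'f': 38}; result = True

True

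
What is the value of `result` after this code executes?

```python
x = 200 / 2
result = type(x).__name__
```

x is float; result = 'float'

'float'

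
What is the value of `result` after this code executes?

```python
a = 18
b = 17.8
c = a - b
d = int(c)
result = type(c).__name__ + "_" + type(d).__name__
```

a is int; b is float; c is float; d is int; result = 'float_int'

'float_int'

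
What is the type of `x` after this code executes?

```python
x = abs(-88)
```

abs() of int returns int

int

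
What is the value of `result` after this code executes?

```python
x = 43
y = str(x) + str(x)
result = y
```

x = 43; y = '4343'; result = '4343'

'4343'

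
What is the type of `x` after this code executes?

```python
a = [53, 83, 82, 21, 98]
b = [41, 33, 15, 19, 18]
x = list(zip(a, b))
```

list(zip()) returns a list of tuples

list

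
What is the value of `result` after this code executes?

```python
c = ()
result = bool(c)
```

c = (); result = False

False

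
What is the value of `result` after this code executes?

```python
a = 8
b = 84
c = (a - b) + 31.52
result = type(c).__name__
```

a is int; b is int; c is float; result = 'float'

'float'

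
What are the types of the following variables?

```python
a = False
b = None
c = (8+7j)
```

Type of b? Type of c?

b is assigned None, whose type is NoneType; c is assigned (8+7j), an int plus an imaginary literal (j suffix), which evaluates to complex

NoneType, complex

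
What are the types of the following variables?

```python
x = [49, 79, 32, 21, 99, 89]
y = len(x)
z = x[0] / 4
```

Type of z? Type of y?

int / int = float; len() returns int

float, int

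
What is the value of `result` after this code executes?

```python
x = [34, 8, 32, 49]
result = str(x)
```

x = [34, 8, 32, 49]; result = '[34, 8, 32, 49]'

'[34, 8, 32, 49]'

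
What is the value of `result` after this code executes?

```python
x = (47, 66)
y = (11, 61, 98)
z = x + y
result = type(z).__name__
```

x is tuple; y is tuple; z is tuple; result = 'tuple'

'tuple'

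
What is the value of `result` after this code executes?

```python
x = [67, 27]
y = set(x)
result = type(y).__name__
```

x is list; y is set; result = 'set'

'set'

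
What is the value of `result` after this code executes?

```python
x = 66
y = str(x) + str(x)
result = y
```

x = 66; y = '6666'; result = '6666'

'6666'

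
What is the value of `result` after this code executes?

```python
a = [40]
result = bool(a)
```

a = [40]; result = True

True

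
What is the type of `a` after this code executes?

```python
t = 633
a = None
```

None has type NoneType

NoneType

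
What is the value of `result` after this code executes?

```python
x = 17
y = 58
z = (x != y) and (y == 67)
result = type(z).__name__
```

x is int; y is int; z is bool; result = 'bool'

'bool'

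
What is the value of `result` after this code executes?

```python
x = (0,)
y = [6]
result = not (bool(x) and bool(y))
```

x = (0,); y = [6]; result = False

False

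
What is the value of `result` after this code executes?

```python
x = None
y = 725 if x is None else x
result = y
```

x = None; y = 725; result = 725

725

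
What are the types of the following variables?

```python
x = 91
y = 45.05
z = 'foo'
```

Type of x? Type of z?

x is assigned a bare integer (no decimal point), so it is an int; z is assigned a quoted string literal, so it is a str

int, str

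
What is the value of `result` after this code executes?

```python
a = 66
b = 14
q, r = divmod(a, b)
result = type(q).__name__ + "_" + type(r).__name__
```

a is int; b is int; q is int; r is int; result = 'int_int'

'int_int'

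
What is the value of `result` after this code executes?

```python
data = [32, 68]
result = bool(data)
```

data = [32, 68]; result = True

True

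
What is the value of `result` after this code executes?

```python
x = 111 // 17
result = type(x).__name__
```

x is int; result = 'int'

'int'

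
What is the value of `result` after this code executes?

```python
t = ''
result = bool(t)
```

t = ''; result = False

False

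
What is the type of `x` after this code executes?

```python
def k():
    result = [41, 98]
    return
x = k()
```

Bare return returns None

NoneType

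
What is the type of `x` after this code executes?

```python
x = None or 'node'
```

'or' with None returns the other truthy value (str)

str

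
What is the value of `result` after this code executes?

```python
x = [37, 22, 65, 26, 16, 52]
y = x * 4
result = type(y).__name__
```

x is list; y is list; result = 'list'

'list'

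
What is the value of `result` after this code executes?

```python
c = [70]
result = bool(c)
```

c = [70]; result = True

True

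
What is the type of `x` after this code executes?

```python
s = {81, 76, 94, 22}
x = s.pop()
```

Popping from set[int] returns int

int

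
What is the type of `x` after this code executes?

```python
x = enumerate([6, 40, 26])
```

enumerate() returns an enumerate object

enumerate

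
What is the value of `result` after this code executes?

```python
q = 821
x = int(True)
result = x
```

q = 821; x = 1; result = 1

1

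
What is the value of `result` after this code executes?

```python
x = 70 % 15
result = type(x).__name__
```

x is int; result = 'int'

'int'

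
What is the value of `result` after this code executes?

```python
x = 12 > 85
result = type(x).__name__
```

x is bool; result = 'bool'

'bool'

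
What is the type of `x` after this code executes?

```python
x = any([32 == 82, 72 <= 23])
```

any() returns bool

bool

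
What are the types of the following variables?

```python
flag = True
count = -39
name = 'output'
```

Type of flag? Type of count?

flag is assigned the constant True, which has type bool; count is assigned a bare integer (no decimal point), so it is an int

bool, int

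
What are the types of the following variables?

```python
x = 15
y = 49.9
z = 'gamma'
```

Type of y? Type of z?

y is assigned a number with a decimal point, so it is a float; z is assigned a quoted string literal, so it is a str

float, str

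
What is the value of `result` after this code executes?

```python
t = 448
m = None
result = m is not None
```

t = 448; m = None; result = False

False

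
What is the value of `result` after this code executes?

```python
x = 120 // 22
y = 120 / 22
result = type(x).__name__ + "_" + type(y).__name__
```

x is int; y is float; result = 'int_float'

'int_float'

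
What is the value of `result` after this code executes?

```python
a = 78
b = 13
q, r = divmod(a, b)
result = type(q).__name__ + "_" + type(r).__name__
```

a is int; b is int; q is int; r is int; result = 'int_int'

'int_int'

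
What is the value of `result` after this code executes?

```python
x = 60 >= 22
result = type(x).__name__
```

x is bool; result = 'bool'

'bool'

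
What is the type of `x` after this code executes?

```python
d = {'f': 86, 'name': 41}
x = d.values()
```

.values() returns dict_values view

dict_values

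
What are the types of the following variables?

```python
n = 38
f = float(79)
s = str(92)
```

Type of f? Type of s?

f is assigned the result of calling float(), which returns a float; s is assigned the result of calling str(), which returns a str

float, str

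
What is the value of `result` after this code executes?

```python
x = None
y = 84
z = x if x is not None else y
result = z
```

x = None; y = 84; z = 84; result = 84

84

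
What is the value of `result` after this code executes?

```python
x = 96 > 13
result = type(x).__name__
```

x is bool; result = 'bool'

'bool'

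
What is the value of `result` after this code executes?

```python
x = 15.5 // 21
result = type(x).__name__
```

x is float; result = 'float'

'float'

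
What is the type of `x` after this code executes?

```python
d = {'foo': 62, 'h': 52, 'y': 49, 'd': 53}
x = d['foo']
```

Accessing dict[str, int] with str key returns int

int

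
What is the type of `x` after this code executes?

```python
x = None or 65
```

'or' with None returns the other truthy value

int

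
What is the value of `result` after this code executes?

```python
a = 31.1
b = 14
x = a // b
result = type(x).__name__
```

a is float; b is int; x is float; result = 'float'

'float'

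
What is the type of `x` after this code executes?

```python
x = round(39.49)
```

round() with no decimal places returns int

int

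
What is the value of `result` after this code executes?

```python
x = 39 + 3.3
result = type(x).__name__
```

x is float; result = 'float'

'float'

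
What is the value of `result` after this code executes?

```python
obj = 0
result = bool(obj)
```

obj = 0; result = False

False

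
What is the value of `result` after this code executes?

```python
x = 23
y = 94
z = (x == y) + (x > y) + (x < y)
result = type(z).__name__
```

x is int; y is int; z is int; result = 'int'

'int'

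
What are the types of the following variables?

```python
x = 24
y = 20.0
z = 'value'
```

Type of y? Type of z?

y is assigned a number with a decimal point, so it is a float; z is assigned a quoted string literal, so it is a str

float, str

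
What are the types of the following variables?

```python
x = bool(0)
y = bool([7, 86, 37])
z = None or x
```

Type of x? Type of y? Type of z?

bool() returns bool; bool() returns bool; None or bool returns the bool

bool, bool, bool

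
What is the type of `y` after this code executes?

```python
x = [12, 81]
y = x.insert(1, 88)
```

list.insert() returns None

NoneType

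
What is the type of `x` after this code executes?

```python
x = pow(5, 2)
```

pow(int, int) returns int

int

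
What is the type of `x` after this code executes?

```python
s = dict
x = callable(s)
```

callable() returns bool

bool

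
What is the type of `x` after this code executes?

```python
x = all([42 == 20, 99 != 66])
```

all() returns bool

bool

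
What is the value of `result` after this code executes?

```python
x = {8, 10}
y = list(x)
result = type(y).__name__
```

x is set; y is list; result = 'list'

'list'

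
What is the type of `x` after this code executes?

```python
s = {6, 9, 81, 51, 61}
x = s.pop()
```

Popping from set[int] returns int

int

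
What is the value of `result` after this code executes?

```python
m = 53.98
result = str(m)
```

m = 53.98; result = '53.98'

'53.98'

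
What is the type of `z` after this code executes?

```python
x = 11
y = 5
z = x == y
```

Equality comparison returns bool

bool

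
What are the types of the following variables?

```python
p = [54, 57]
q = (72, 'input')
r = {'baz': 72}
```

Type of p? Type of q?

p is assigned a list literal (square brackets); q is assigned a tuple (parenthesized, comma-separated values)

list, tuple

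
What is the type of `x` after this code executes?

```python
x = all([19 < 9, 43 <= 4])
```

all() returns bool

bool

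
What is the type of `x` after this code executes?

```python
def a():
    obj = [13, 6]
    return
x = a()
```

Bare return returns None

NoneType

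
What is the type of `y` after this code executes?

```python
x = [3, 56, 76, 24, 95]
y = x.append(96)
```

list.append() returns None (mutates in place)

NoneType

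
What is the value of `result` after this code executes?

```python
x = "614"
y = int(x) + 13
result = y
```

x = '614'; y = 627; result = 627

627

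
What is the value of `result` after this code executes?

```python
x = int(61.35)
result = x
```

x = 61; result = 61

61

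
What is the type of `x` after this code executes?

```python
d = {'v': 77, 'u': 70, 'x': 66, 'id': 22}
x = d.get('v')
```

dict.get() returns value type when found

int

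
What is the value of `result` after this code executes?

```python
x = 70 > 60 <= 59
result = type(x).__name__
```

x is bool; result = 'bool'

'bool'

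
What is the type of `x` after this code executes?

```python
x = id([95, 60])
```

id() returns int

int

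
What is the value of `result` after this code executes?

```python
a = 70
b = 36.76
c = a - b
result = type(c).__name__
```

a is int; b is float; c is float; result = 'float'

'float'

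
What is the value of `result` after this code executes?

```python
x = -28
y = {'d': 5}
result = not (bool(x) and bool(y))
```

x = -28; y = {'d': 5}; result = False

False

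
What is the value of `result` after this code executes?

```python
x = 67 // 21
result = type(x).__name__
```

x is int; result = 'int'

'int'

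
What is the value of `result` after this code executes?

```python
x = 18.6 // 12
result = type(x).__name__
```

x is float; result = 'float'

'float'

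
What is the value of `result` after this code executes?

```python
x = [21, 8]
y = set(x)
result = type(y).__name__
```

x is list; y is set; result = 'set'

'set'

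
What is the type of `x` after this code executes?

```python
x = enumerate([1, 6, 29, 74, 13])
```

enumerate() returns an enumerate object

enumerate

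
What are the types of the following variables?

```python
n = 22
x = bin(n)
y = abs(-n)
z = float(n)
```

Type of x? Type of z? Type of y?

bin() returns str; float() returns float; abs() of int returns int

str, float, int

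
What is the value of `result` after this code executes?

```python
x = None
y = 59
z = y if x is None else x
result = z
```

x = None; y = 59; z = 59; result = 59

59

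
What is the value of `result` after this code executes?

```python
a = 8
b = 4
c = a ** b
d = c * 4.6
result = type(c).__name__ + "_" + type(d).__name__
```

a is int; b is int; c is int; d is float; result = 'int_float'

'int_float'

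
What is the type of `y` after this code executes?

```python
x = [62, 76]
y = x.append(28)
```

list.append() returns None (mutates in place)

NoneType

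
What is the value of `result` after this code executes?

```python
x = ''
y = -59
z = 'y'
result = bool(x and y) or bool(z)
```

x = ''; y = -59; z = 'y'; result = True

True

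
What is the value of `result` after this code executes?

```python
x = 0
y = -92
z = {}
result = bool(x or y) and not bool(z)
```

x = 0; y = -92; z = {}; result = True

True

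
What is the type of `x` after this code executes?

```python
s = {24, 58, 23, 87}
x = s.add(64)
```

set.add() returns None (mutates in place)

NoneType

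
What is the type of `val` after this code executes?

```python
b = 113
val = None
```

None has type NoneType

NoneType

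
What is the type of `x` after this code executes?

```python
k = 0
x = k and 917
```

'and' returns first falsy value (0 is int)

int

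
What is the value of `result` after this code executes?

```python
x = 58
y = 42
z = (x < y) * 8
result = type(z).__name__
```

x is int; y is int; z is int; result = 'int'

'int'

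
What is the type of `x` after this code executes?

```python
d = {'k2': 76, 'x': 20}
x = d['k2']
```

Accessing dict[str, int] with str key returns int

int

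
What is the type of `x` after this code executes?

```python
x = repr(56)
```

repr() returns str

str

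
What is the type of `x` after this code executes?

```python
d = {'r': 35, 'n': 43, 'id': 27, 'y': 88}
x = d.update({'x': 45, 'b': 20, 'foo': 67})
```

dict.update() returns None

NoneType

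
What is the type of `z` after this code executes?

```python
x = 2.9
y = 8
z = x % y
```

float % int = float

float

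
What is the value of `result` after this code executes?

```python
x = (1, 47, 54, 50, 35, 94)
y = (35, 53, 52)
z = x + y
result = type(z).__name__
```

x is tuple; y is tuple; z is tuple; result = 'tuple'

'tuple'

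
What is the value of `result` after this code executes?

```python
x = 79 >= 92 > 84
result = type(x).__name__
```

x is bool; result = 'bool'

'bool'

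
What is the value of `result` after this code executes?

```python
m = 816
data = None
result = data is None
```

m = 816; data = None; result = True

True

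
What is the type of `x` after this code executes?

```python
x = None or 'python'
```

'or' with None returns the other truthy value (str)

str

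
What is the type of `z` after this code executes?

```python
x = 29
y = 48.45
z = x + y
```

int + float = float

float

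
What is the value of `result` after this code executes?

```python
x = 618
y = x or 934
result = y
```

x = 618; y = 618; result = 618

618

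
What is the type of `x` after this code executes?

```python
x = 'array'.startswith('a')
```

str.startswith() returns bool

bool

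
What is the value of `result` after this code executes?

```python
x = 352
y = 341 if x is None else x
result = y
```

x = 352; y = 352; result = 352

352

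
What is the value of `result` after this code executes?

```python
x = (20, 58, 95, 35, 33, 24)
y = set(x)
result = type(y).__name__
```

x is tuple; y is set; result = 'set'

'set'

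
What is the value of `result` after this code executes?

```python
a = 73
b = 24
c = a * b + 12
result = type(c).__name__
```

a is int; b is int; c is int; result = 'int'

'int'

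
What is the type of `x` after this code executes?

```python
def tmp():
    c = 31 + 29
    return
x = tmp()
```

Bare return returns None

NoneType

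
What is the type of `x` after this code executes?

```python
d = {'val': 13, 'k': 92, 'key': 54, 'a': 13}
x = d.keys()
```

.keys() returns dict_keys view

dict_keys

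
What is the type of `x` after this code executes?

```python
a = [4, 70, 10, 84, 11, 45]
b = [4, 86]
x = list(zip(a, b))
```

list(zip()) returns a list of tuples

list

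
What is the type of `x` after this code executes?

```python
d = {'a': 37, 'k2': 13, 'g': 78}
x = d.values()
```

.values() returns dict_values view

dict_values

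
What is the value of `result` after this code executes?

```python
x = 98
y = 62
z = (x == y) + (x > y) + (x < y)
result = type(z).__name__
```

x is int; y is int; z is int; result = 'int'

'int'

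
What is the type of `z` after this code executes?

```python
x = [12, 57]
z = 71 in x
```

'in' operator returns bool

bool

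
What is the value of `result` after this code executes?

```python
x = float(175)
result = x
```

x = 175.0; result = 175.0

175.0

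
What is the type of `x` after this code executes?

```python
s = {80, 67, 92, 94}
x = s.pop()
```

Popping from set[int] returns int

int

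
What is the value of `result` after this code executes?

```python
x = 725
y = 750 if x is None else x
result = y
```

x = 725; y = 725; result = 725

725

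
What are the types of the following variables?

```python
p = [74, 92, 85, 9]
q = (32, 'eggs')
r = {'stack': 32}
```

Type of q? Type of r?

q is assigned a tuple (parenthesized, comma-separated values); r is assigned a dict literal ({key: value})

tuple, dict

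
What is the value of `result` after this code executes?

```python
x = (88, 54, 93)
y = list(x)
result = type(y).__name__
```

x is tuple; y is list; result = 'list'

'list'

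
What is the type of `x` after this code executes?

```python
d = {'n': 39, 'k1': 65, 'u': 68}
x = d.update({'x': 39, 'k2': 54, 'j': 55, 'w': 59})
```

dict.update() returns None

NoneType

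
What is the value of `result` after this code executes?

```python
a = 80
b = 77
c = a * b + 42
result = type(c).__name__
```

a is int; b is int; c is int; result = 'int'

'int'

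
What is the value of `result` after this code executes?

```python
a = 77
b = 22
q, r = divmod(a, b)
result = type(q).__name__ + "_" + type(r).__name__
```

a is int; b is int; q is int; r is int; result = 'int_int'

'int_int'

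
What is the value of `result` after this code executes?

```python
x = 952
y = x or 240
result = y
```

x = 952; y = 952; result = 952

952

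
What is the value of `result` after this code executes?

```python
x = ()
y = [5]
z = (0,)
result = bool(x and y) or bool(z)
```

x = (); y = [5]; z = (0,); result = True

True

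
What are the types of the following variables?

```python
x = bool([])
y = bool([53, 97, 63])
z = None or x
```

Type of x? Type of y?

bool() returns bool; bool() returns bool

bool, bool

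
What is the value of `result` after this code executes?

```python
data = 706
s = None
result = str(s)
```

data = 706; s = None; result = 'None'

'None'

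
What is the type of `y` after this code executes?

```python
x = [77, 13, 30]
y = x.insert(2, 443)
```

list.insert() returns None

NoneType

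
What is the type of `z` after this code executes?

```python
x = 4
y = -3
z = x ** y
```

int ** negative = float

float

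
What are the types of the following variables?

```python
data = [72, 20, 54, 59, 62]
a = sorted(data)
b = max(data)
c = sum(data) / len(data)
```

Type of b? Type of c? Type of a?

max of ints returns int; int / int = float; sorted() returns list

int, float, list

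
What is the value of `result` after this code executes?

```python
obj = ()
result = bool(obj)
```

obj = (); result = False

False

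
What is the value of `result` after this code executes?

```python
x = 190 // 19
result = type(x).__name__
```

x is int; result = 'int'

'int'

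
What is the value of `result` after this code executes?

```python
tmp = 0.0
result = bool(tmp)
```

tmp = 0.0; result = False

False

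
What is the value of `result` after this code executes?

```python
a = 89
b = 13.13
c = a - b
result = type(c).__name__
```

a is int; b is float; c is float; result = 'float'

'float'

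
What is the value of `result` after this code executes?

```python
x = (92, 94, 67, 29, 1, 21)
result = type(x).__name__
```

x is tuple; result = 'tuple'

'tuple'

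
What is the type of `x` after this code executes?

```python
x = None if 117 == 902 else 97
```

117 == 902 is False, so the else branch is taken

int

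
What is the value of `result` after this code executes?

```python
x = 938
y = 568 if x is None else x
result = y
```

x = 938; y = 938; result = 938

938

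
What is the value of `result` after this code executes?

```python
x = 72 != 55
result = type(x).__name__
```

x is bool; result = 'bool'

'bool'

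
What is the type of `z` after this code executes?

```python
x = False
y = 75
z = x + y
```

bool + int = int (bool is subclass of int)

int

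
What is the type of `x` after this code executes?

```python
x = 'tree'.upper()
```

str.upper() returns str

str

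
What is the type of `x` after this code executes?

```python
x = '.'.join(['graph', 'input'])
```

str.join() returns str

str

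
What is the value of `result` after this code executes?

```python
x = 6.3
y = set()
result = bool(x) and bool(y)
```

x = 6.3; y = set(); result = False

False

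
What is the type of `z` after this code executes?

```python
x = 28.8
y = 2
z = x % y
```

float % int = float

float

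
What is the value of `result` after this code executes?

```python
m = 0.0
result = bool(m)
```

m = 0.0; result = False

False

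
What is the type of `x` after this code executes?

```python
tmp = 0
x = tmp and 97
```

'and' returns first falsy value (0 is int)

int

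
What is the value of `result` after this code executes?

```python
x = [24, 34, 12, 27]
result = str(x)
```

x = [24, 34, 12, 27]; result = '[24, 34, 12, 27]'

'[24, 34, 12, 27]'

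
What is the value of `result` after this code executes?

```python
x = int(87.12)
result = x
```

x = 87; result = 87

87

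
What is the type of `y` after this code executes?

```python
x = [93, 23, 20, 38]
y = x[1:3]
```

Slicing a list returns a list

list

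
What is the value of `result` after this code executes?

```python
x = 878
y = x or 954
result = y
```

x = 878; y = 878; result = 878

878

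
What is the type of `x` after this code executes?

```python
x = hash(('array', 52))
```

hash() returns int

int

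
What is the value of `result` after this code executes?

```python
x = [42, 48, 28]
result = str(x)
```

x = [42, 48, 28]; result = '[42, 48, 28]'

'[42, 48, 28]'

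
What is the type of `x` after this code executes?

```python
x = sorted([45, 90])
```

sorted() always returns list

list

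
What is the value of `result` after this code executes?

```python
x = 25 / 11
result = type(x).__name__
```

x is float; result = 'float'

'float'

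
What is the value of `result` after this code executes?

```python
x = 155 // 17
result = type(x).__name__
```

x is int; result = 'int'

'int'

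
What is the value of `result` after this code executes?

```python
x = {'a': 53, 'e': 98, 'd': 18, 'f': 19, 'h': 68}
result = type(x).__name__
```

x is dict; result = 'dict'

'dict'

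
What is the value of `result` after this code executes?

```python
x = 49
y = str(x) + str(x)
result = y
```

x = 49; y = '4949'; result = '4949'

'4949'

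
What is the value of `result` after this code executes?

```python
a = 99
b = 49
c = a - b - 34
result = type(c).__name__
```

a is int; b is int; c is int; result = 'int'

'int'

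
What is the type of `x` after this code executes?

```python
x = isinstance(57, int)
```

isinstance() returns bool

bool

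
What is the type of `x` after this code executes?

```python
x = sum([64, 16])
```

sum() of ints returns int

int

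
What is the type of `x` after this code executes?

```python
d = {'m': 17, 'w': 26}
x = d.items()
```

dict.items() returns dict_items view

dict_items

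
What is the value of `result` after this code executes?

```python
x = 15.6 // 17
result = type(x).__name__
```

x is float; result = 'float'

'float'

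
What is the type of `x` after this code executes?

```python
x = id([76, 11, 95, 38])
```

id() returns int

int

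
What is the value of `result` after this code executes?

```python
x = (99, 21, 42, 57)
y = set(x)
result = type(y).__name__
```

x is tuple; y is set; result = 'set'

'set'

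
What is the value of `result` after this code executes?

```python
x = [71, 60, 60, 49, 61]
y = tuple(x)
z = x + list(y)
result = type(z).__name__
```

x is list; y is tuple; z is list; result = 'list'

'list'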